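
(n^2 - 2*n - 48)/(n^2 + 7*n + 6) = (n - 8)/(n + 1)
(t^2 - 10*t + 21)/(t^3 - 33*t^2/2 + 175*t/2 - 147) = 2*(t - 3)/(2*t^2 - 19*t + 42)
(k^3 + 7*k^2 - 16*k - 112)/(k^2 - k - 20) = (k^2 + 3*k - 28)/(k - 5)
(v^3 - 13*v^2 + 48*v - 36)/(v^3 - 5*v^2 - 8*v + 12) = (v - 6)/(v + 2)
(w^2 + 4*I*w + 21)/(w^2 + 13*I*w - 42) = (w - 3*I)/(w + 6*I)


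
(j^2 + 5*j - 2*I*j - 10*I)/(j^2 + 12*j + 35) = (j - 2*I)/(j + 7)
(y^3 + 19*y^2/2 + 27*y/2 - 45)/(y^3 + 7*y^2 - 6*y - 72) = (y^2 + 7*y/2 - 15/2)/(y^2 + y - 12)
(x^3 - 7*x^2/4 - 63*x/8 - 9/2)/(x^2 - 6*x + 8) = (8*x^2 + 18*x + 9)/(8*(x - 2))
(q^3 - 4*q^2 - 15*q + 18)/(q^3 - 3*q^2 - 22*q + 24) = (q + 3)/(q + 4)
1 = 1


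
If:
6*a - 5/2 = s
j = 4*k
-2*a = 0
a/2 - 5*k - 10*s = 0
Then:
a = 0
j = 20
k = 5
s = -5/2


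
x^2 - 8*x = x*(x - 8)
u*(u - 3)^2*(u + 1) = u^4 - 5*u^3 + 3*u^2 + 9*u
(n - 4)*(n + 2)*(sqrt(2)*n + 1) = sqrt(2)*n^3 - 2*sqrt(2)*n^2 + n^2 - 8*sqrt(2)*n - 2*n - 8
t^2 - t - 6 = (t - 3)*(t + 2)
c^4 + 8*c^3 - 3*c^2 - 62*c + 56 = (c - 2)*(c - 1)*(c + 4)*(c + 7)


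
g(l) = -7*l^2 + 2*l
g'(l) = 2 - 14*l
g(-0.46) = -2.40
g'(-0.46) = 8.44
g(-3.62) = -98.97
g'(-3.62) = 52.68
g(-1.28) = -14.03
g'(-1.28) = 19.92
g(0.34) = -0.13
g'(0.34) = -2.76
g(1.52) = -13.13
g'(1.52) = -19.28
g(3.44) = -75.96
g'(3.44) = -46.16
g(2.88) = -52.30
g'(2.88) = -38.32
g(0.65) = -1.66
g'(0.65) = -7.10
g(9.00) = -549.00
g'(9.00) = -124.00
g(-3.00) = -69.00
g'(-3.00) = 44.00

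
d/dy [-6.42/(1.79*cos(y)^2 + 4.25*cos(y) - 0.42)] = -(22.9836*cos(y) + 27.285)*sin(y)/(1.79*cos(y)^2 + 4.25*cos(y) - 0.42)^2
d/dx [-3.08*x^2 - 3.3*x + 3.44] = -6.16*x - 3.3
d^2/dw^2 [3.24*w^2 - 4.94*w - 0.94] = 6.48000000000000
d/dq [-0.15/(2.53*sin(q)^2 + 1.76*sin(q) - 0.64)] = (0.759*sin(q) + 0.264)*cos(q)/(2.53*sin(q)^2 + 1.76*sin(q) - 0.64)^2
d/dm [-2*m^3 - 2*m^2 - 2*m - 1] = -6*m^2 - 4*m - 2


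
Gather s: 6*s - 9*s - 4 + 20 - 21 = -3*s - 5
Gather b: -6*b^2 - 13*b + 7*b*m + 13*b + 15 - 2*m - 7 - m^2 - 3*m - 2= -6*b^2 + 7*b*m - m^2 - 5*m + 6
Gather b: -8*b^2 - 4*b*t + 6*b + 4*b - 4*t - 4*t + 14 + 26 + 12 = -8*b^2 + b*(10 - 4*t) - 8*t + 52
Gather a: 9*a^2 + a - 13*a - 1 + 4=9*a^2 - 12*a + 3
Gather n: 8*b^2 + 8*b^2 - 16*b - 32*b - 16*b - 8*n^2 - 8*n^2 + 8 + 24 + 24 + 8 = 16*b^2 - 64*b - 16*n^2 + 64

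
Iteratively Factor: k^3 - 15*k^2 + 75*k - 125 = (k - 5)*(k^2 - 10*k + 25) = (k - 5)^2*(k - 5)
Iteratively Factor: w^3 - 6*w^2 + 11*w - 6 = (w - 2)*(w^2 - 4*w + 3) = (w - 3)*(w - 2)*(w - 1)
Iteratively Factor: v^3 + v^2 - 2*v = (v + 2)*(v^2 - v) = (v - 1)*(v + 2)*(v)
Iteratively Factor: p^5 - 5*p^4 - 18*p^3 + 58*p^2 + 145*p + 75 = (p - 5)*(p^4 - 18*p^2 - 32*p - 15) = (p - 5)^2*(p^3 + 5*p^2 + 7*p + 3) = (p - 5)^2*(p + 1)*(p^2 + 4*p + 3) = (p - 5)^2*(p + 1)^2*(p + 3)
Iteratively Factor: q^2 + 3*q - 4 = (q + 4)*(q - 1)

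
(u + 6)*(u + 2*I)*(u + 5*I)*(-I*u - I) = -I*u^4 + 7*u^3 - 7*I*u^3 + 49*u^2 + 4*I*u^2 + 42*u + 70*I*u + 60*I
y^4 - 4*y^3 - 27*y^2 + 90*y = y*(y - 6)*(y - 3)*(y + 5)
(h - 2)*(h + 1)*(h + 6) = h^3 + 5*h^2 - 8*h - 12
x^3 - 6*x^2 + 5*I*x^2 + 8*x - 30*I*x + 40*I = (x - 4)*(x - 2)*(x + 5*I)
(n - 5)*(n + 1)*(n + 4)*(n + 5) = n^4 + 5*n^3 - 21*n^2 - 125*n - 100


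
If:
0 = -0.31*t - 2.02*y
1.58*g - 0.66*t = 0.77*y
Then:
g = -2.23458554512046*y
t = -6.51612903225806*y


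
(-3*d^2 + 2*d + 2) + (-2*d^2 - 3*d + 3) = -5*d^2 - d + 5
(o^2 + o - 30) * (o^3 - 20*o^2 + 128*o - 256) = o^5 - 19*o^4 + 78*o^3 + 472*o^2 - 4096*o + 7680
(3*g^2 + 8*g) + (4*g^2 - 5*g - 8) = 7*g^2 + 3*g - 8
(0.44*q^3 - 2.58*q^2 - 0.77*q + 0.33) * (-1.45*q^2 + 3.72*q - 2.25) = -0.638*q^5 + 5.3778*q^4 - 9.4711*q^3 + 2.4621*q^2 + 2.9601*q - 0.7425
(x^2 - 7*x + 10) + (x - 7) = x^2 - 6*x + 3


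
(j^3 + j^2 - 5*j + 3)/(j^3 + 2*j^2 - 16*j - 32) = (j^3 + j^2 - 5*j + 3)/(j^3 + 2*j^2 - 16*j - 32)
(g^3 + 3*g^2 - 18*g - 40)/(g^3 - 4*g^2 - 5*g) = (-g^3 - 3*g^2 + 18*g + 40)/(g*(-g^2 + 4*g + 5))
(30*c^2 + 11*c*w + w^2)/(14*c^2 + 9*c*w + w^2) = (30*c^2 + 11*c*w + w^2)/(14*c^2 + 9*c*w + w^2)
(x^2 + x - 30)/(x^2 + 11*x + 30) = (x - 5)/(x + 5)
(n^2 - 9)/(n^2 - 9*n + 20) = (n^2 - 9)/(n^2 - 9*n + 20)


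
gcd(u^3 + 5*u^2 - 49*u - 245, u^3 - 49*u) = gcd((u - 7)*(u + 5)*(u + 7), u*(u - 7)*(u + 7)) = u^2 - 49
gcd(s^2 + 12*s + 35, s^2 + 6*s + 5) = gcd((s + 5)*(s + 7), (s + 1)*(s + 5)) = s + 5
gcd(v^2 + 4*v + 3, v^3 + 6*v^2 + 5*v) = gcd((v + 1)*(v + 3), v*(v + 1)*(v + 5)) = v + 1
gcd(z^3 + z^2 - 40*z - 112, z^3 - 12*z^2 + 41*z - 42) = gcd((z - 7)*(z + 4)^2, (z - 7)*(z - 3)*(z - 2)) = z - 7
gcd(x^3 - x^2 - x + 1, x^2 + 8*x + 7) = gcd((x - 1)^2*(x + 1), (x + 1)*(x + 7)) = x + 1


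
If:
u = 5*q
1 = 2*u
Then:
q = 1/10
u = 1/2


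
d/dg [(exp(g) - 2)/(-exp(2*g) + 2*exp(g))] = exp(-g)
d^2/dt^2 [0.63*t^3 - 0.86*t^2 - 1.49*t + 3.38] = 3.78*t - 1.72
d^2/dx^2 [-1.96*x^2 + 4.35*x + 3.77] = -3.92000000000000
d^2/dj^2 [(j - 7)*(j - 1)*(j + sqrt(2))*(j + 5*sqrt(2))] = 12*j^2 - 48*j + 36*sqrt(2)*j - 96*sqrt(2) + 34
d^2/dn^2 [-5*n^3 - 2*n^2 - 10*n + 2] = -30*n - 4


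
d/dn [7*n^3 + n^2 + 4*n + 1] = 21*n^2 + 2*n + 4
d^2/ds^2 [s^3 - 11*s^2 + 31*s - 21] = 6*s - 22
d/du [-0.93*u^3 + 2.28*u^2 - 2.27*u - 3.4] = -2.79*u^2 + 4.56*u - 2.27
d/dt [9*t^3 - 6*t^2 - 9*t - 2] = 27*t^2 - 12*t - 9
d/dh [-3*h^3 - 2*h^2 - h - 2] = -9*h^2 - 4*h - 1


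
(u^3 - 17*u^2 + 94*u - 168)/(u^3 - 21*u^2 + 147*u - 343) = (u^2 - 10*u + 24)/(u^2 - 14*u + 49)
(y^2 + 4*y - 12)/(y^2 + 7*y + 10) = (y^2 + 4*y - 12)/(y^2 + 7*y + 10)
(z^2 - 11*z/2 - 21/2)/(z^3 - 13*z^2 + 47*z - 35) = (z + 3/2)/(z^2 - 6*z + 5)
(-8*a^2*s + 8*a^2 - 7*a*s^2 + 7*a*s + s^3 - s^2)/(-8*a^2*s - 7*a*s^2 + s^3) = (s - 1)/s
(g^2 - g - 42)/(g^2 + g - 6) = (g^2 - g - 42)/(g^2 + g - 6)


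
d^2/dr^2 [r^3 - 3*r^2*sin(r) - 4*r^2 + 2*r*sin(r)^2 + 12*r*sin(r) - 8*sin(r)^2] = 3*r^2*sin(r) - 12*sqrt(2)*r*sin(r + pi/4) + 4*r*cos(2*r) + 6*r - 6*sin(r) + 4*sin(2*r) + 24*cos(r) - 16*cos(2*r) - 8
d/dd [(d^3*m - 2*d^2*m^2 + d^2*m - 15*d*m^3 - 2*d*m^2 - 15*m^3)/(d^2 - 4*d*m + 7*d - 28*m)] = m*((2*d - 4*m + 7)*(-d^3 + 2*d^2*m - d^2 + 15*d*m^2 + 2*d*m + 15*m^2) + (d^2 - 4*d*m + 7*d - 28*m)*(3*d^2 - 4*d*m + 2*d - 15*m^2 - 2*m))/(d^2 - 4*d*m + 7*d - 28*m)^2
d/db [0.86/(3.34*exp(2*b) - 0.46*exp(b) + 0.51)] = (0.3956 - 5.7448*exp(b))*exp(b)/(3.34*exp(2*b) - 0.46*exp(b) + 0.51)^2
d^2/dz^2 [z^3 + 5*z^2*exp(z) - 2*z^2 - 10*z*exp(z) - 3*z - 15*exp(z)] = 5*z^2*exp(z) + 10*z*exp(z) + 6*z - 25*exp(z) - 4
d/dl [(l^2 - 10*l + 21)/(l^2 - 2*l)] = 2*(4*l^2 - 21*l + 21)/(l^2*(l^2 - 4*l + 4))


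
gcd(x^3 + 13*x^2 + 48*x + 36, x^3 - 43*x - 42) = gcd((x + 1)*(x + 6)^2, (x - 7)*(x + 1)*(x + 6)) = x^2 + 7*x + 6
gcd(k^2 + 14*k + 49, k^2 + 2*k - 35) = k + 7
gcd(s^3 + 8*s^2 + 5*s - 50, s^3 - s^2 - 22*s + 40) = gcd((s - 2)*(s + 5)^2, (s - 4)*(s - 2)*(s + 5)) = s^2 + 3*s - 10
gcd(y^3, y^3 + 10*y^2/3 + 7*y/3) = y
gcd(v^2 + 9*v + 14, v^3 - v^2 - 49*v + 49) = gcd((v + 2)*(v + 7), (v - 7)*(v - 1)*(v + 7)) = v + 7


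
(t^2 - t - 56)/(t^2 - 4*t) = (t^2 - t - 56)/(t*(t - 4))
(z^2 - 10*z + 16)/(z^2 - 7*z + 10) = (z - 8)/(z - 5)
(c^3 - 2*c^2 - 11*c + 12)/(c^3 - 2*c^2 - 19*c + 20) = (c^2 - c - 12)/(c^2 - c - 20)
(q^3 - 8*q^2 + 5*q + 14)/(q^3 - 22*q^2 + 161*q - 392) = (q^2 - q - 2)/(q^2 - 15*q + 56)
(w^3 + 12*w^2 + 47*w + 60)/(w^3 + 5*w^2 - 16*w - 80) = (w + 3)/(w - 4)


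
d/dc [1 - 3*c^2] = -6*c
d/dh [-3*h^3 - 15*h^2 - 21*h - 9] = -9*h^2 - 30*h - 21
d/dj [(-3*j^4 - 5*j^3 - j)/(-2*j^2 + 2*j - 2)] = (3*j^5 - 2*j^4 + j^3 + 7*j^2 + 1/2)/(j^4 - 2*j^3 + 3*j^2 - 2*j + 1)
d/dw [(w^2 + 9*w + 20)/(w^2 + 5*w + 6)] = 2*(-2*w^2 - 14*w - 23)/(w^4 + 10*w^3 + 37*w^2 + 60*w + 36)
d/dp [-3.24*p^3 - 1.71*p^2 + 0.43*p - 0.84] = -9.72*p^2 - 3.42*p + 0.43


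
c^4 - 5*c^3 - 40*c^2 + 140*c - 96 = (c - 8)*(c - 2)*(c - 1)*(c + 6)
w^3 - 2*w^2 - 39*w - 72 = (w - 8)*(w + 3)^2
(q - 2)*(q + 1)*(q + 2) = q^3 + q^2 - 4*q - 4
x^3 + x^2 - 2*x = x*(x - 1)*(x + 2)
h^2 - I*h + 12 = (h - 4*I)*(h + 3*I)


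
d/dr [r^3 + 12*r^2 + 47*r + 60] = 3*r^2 + 24*r + 47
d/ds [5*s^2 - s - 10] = 10*s - 1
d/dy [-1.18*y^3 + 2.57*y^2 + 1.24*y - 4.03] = -3.54*y^2 + 5.14*y + 1.24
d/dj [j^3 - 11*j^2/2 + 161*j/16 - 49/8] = 3*j^2 - 11*j + 161/16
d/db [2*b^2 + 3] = 4*b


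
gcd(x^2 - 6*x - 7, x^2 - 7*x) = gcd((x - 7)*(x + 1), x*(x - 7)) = x - 7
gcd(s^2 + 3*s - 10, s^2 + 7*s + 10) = s + 5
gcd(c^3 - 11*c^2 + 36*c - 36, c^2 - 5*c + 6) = c^2 - 5*c + 6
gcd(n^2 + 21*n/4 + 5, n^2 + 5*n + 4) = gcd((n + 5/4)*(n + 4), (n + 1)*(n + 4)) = n + 4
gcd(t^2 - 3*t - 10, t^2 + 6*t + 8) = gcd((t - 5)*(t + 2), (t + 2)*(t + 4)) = t + 2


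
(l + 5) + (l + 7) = 2*l + 12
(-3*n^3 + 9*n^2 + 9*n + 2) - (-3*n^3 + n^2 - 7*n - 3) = 8*n^2 + 16*n + 5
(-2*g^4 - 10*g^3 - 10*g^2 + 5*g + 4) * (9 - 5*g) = 10*g^5 + 32*g^4 - 40*g^3 - 115*g^2 + 25*g + 36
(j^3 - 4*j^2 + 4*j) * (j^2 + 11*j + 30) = j^5 + 7*j^4 - 10*j^3 - 76*j^2 + 120*j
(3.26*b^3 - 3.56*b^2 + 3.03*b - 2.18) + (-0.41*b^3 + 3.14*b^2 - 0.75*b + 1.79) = 2.85*b^3 - 0.42*b^2 + 2.28*b - 0.39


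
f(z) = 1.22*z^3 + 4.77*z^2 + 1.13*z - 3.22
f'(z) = 3.66*z^2 + 9.54*z + 1.13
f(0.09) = -3.08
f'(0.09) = 2.02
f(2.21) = 35.74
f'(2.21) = 40.09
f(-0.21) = -3.26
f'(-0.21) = -0.71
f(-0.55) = -2.60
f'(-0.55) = -3.01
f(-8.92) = -499.64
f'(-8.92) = 207.25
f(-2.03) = 3.94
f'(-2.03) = -3.15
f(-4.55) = -24.53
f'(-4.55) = 33.49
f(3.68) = 126.34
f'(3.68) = 85.80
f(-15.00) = -3064.42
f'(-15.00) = 681.53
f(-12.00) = -1438.06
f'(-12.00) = 413.69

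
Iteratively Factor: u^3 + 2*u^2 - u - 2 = (u + 2)*(u^2 - 1) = (u - 1)*(u + 2)*(u + 1)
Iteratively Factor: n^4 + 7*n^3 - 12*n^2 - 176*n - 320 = (n - 5)*(n^3 + 12*n^2 + 48*n + 64) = (n - 5)*(n + 4)*(n^2 + 8*n + 16) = (n - 5)*(n + 4)^2*(n + 4)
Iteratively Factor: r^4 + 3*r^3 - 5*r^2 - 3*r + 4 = (r - 1)*(r^3 + 4*r^2 - r - 4) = (r - 1)*(r + 4)*(r^2 - 1) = (r - 1)*(r + 1)*(r + 4)*(r - 1)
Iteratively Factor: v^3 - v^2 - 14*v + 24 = (v + 4)*(v^2 - 5*v + 6) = (v - 2)*(v + 4)*(v - 3)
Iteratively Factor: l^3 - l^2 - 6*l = (l + 2)*(l^2 - 3*l) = l*(l + 2)*(l - 3)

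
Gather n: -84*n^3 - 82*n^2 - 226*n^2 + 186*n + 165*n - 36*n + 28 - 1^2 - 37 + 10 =-84*n^3 - 308*n^2 + 315*n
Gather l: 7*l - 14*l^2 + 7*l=-14*l^2 + 14*l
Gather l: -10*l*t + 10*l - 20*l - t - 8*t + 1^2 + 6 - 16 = l*(-10*t - 10) - 9*t - 9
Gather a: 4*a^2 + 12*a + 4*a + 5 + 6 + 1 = 4*a^2 + 16*a + 12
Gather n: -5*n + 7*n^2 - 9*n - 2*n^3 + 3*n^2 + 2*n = -2*n^3 + 10*n^2 - 12*n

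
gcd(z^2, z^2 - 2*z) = z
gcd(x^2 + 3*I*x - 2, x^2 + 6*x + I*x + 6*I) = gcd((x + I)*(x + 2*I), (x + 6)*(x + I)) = x + I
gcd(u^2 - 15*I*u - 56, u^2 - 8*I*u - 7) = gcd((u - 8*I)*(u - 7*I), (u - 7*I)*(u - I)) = u - 7*I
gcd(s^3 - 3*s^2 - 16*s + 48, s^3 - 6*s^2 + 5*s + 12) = s^2 - 7*s + 12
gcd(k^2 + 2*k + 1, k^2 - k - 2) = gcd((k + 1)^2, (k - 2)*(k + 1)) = k + 1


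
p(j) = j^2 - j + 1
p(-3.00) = 13.00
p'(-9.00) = -19.00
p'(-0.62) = -2.24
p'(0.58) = 0.16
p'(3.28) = 5.56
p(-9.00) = 91.00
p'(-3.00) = -7.00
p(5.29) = 23.69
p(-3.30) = 15.19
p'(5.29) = 9.58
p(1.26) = 1.33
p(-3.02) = 13.14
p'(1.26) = 1.52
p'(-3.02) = -7.04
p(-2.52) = 9.87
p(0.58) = 0.76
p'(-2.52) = -6.04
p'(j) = 2*j - 1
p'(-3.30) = -7.60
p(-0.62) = 2.00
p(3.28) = 8.48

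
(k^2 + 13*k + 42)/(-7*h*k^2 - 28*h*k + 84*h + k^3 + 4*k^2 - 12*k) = (-k - 7)/(7*h*k - 14*h - k^2 + 2*k)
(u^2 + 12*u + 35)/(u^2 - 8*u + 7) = (u^2 + 12*u + 35)/(u^2 - 8*u + 7)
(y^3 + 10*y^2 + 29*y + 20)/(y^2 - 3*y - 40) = (y^2 + 5*y + 4)/(y - 8)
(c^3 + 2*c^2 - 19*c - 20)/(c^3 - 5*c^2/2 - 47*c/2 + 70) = 2*(c + 1)/(2*c - 7)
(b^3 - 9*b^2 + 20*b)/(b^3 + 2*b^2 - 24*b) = (b - 5)/(b + 6)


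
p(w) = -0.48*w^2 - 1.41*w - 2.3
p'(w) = -0.96*w - 1.41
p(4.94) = -20.98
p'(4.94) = -6.15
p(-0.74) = -1.52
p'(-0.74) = -0.70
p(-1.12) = -1.32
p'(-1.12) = -0.33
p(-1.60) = -1.27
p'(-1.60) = 0.13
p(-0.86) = -1.44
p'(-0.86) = -0.58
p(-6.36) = -12.75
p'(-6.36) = 4.70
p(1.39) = -5.19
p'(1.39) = -2.74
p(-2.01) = -1.41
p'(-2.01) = 0.52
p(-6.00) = -11.12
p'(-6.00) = 4.35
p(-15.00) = -89.15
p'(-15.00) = 12.99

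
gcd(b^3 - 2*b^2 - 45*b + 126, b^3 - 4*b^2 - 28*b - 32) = 1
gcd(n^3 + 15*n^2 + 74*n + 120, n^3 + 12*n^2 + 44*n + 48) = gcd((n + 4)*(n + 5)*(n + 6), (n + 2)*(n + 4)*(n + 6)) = n^2 + 10*n + 24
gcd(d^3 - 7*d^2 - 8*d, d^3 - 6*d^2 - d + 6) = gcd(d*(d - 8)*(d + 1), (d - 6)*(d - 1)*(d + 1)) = d + 1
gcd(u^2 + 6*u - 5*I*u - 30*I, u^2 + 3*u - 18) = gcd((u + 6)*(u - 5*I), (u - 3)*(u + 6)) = u + 6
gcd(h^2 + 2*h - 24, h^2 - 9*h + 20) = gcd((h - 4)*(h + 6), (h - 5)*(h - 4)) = h - 4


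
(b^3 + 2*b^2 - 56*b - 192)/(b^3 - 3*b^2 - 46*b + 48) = (b + 4)/(b - 1)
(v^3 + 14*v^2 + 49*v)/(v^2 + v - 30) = v*(v^2 + 14*v + 49)/(v^2 + v - 30)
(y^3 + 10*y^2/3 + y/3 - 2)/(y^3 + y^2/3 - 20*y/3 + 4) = (y + 1)/(y - 2)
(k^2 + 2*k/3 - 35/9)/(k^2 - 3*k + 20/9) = (3*k + 7)/(3*k - 4)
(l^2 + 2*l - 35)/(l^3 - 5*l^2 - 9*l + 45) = (l + 7)/(l^2 - 9)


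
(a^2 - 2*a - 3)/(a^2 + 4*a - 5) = (a^2 - 2*a - 3)/(a^2 + 4*a - 5)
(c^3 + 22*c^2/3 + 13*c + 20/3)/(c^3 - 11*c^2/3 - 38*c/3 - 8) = (c + 5)/(c - 6)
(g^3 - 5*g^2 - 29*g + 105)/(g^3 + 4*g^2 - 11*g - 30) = (g - 7)/(g + 2)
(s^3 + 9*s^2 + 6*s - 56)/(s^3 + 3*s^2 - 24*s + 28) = (s + 4)/(s - 2)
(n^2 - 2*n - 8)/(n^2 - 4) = (n - 4)/(n - 2)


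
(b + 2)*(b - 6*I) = b^2 + 2*b - 6*I*b - 12*I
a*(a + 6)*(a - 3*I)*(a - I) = a^4 + 6*a^3 - 4*I*a^3 - 3*a^2 - 24*I*a^2 - 18*a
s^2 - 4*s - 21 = (s - 7)*(s + 3)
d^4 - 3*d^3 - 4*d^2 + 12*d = d*(d - 3)*(d - 2)*(d + 2)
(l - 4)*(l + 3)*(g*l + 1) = g*l^3 - g*l^2 - 12*g*l + l^2 - l - 12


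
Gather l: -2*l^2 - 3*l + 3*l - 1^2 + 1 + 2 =2 - 2*l^2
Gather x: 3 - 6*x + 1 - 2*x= 4 - 8*x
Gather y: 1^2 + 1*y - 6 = y - 5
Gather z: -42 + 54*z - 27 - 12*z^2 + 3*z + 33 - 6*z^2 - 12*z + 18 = -18*z^2 + 45*z - 18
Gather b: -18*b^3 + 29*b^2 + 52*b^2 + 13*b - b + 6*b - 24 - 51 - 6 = -18*b^3 + 81*b^2 + 18*b - 81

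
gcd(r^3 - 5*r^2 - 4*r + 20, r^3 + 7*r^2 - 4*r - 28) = r^2 - 4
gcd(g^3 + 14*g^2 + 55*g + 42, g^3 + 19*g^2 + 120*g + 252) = g^2 + 13*g + 42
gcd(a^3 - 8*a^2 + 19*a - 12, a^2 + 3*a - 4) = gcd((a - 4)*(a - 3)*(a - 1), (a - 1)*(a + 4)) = a - 1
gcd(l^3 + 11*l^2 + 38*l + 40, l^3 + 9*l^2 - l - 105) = l + 5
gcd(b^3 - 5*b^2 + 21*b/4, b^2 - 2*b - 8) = 1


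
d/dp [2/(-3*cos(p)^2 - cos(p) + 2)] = -2*(6*cos(p) + 1)*sin(p)/(3*cos(p)^2 + cos(p) - 2)^2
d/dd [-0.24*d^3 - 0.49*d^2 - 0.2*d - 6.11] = -0.72*d^2 - 0.98*d - 0.2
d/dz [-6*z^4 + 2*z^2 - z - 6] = -24*z^3 + 4*z - 1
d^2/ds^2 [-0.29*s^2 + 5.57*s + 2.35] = -0.580000000000000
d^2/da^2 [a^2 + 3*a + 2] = 2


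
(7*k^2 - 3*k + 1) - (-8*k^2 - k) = 15*k^2 - 2*k + 1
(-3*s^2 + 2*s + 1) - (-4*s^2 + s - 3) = s^2 + s + 4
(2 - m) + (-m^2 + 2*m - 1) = -m^2 + m + 1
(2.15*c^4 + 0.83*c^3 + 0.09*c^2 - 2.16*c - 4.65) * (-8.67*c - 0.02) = -18.6405*c^5 - 7.2391*c^4 - 0.7969*c^3 + 18.7254*c^2 + 40.3587*c + 0.093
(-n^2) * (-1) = n^2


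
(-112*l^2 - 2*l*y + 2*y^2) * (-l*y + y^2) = 112*l^3*y - 110*l^2*y^2 - 4*l*y^3 + 2*y^4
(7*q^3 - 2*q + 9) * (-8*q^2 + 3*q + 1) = -56*q^5 + 21*q^4 + 23*q^3 - 78*q^2 + 25*q + 9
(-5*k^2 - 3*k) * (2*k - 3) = -10*k^3 + 9*k^2 + 9*k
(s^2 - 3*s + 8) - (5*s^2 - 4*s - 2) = -4*s^2 + s + 10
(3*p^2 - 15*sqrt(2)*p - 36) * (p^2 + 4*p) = 3*p^4 - 15*sqrt(2)*p^3 + 12*p^3 - 60*sqrt(2)*p^2 - 36*p^2 - 144*p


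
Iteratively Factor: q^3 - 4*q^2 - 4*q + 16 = (q - 2)*(q^2 - 2*q - 8) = (q - 4)*(q - 2)*(q + 2)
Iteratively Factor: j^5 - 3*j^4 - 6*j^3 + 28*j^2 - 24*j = (j + 3)*(j^4 - 6*j^3 + 12*j^2 - 8*j) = j*(j + 3)*(j^3 - 6*j^2 + 12*j - 8) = j*(j - 2)*(j + 3)*(j^2 - 4*j + 4) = j*(j - 2)^2*(j + 3)*(j - 2)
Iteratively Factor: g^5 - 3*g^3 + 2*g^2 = (g)*(g^4 - 3*g^2 + 2*g) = g^2*(g^3 - 3*g + 2) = g^2*(g + 2)*(g^2 - 2*g + 1) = g^2*(g - 1)*(g + 2)*(g - 1)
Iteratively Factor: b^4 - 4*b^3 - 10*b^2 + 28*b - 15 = (b - 5)*(b^3 + b^2 - 5*b + 3) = (b - 5)*(b - 1)*(b^2 + 2*b - 3) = (b - 5)*(b - 1)^2*(b + 3)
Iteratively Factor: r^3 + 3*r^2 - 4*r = (r + 4)*(r^2 - r) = r*(r + 4)*(r - 1)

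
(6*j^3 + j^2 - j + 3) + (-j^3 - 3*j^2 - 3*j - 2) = 5*j^3 - 2*j^2 - 4*j + 1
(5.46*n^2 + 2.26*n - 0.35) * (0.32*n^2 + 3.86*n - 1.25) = 1.7472*n^4 + 21.7988*n^3 + 1.7866*n^2 - 4.176*n + 0.4375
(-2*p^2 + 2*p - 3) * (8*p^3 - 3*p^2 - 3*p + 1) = -16*p^5 + 22*p^4 - 24*p^3 + p^2 + 11*p - 3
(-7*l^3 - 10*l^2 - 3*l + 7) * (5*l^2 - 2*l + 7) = -35*l^5 - 36*l^4 - 44*l^3 - 29*l^2 - 35*l + 49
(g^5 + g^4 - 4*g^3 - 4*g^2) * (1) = g^5 + g^4 - 4*g^3 - 4*g^2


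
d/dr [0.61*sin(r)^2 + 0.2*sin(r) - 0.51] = (1.22*sin(r) + 0.2)*cos(r)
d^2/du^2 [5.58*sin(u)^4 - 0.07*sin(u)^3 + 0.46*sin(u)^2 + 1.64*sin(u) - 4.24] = -89.28*sin(u)^4 + 0.63*sin(u)^3 + 65.12*sin(u)^2 - 2.06*sin(u) + 0.92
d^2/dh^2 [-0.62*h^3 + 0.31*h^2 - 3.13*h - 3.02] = 0.62 - 3.72*h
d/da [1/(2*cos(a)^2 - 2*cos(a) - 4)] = (2*cos(a) - 1)*sin(a)/(2*(sin(a)^2 + cos(a) + 1)^2)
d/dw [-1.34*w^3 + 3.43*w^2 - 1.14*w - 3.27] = -4.02*w^2 + 6.86*w - 1.14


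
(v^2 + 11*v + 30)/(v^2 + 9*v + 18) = (v + 5)/(v + 3)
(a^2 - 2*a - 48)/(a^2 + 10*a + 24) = (a - 8)/(a + 4)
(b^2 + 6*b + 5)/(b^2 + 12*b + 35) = (b + 1)/(b + 7)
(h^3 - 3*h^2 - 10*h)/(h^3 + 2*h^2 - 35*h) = (h + 2)/(h + 7)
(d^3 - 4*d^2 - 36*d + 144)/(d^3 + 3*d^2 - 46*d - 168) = (d^2 - 10*d + 24)/(d^2 - 3*d - 28)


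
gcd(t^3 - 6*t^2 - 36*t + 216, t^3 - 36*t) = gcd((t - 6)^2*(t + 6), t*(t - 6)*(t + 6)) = t^2 - 36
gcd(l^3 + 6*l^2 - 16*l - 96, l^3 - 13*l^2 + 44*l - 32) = l - 4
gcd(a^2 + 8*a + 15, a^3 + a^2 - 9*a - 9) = a + 3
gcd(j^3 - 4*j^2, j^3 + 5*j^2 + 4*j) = j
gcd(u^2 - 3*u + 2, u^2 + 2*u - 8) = u - 2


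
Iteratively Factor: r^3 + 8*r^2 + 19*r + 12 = (r + 3)*(r^2 + 5*r + 4) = (r + 3)*(r + 4)*(r + 1)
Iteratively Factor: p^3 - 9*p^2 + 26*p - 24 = (p - 3)*(p^2 - 6*p + 8) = (p - 4)*(p - 3)*(p - 2)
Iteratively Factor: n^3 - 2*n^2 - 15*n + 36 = (n - 3)*(n^2 + n - 12) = (n - 3)*(n + 4)*(n - 3)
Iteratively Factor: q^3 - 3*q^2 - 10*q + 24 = (q - 4)*(q^2 + q - 6) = (q - 4)*(q - 2)*(q + 3)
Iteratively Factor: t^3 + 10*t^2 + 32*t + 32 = (t + 2)*(t^2 + 8*t + 16) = (t + 2)*(t + 4)*(t + 4)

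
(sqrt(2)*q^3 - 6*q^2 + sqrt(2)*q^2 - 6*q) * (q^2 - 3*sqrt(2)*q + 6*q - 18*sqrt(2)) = sqrt(2)*q^5 - 12*q^4 + 7*sqrt(2)*q^4 - 84*q^3 + 24*sqrt(2)*q^3 - 72*q^2 + 126*sqrt(2)*q^2 + 108*sqrt(2)*q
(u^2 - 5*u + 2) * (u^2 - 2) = u^4 - 5*u^3 + 10*u - 4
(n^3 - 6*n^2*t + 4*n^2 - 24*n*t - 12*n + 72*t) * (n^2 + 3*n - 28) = n^5 - 6*n^4*t + 7*n^4 - 42*n^3*t - 28*n^3 + 168*n^2*t - 148*n^2 + 888*n*t + 336*n - 2016*t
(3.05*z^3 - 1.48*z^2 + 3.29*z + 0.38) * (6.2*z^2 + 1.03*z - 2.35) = 18.91*z^5 - 6.0345*z^4 + 11.7061*z^3 + 9.2227*z^2 - 7.3401*z - 0.893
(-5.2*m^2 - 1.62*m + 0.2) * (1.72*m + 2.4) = -8.944*m^3 - 15.2664*m^2 - 3.544*m + 0.48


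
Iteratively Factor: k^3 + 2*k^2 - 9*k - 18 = (k + 3)*(k^2 - k - 6) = (k + 2)*(k + 3)*(k - 3)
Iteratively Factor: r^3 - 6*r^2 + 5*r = (r - 1)*(r^2 - 5*r) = (r - 5)*(r - 1)*(r)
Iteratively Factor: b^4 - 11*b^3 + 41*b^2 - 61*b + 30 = (b - 5)*(b^3 - 6*b^2 + 11*b - 6) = (b - 5)*(b - 3)*(b^2 - 3*b + 2) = (b - 5)*(b - 3)*(b - 2)*(b - 1)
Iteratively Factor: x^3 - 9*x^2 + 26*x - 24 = (x - 3)*(x^2 - 6*x + 8) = (x - 4)*(x - 3)*(x - 2)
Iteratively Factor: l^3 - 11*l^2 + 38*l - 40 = (l - 5)*(l^2 - 6*l + 8) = (l - 5)*(l - 4)*(l - 2)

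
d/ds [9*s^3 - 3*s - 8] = 27*s^2 - 3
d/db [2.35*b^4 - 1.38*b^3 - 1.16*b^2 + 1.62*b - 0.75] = 9.4*b^3 - 4.14*b^2 - 2.32*b + 1.62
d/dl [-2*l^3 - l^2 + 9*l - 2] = -6*l^2 - 2*l + 9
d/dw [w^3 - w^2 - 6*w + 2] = 3*w^2 - 2*w - 6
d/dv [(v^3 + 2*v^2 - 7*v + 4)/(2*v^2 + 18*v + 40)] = (v^2 + 10*v - 11)/(2*(v^2 + 10*v + 25))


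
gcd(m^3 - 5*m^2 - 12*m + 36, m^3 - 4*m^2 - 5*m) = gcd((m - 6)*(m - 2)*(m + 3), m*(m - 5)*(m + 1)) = 1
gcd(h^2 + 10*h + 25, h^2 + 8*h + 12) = 1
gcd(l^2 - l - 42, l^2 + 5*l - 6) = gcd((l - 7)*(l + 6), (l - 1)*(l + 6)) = l + 6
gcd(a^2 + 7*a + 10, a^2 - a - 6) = a + 2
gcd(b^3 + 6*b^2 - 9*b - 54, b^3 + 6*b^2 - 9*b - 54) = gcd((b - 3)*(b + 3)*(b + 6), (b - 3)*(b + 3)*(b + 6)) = b^3 + 6*b^2 - 9*b - 54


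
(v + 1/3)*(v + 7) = v^2 + 22*v/3 + 7/3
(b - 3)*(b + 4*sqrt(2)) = b^2 - 3*b + 4*sqrt(2)*b - 12*sqrt(2)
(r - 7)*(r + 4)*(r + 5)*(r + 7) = r^4 + 9*r^3 - 29*r^2 - 441*r - 980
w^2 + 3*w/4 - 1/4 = (w - 1/4)*(w + 1)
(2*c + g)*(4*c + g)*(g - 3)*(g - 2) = 8*c^2*g^2 - 40*c^2*g + 48*c^2 + 6*c*g^3 - 30*c*g^2 + 36*c*g + g^4 - 5*g^3 + 6*g^2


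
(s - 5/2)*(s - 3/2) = s^2 - 4*s + 15/4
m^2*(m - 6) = m^3 - 6*m^2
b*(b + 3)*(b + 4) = b^3 + 7*b^2 + 12*b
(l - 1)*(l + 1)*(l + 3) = l^3 + 3*l^2 - l - 3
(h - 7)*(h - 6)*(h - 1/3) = h^3 - 40*h^2/3 + 139*h/3 - 14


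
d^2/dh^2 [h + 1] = 0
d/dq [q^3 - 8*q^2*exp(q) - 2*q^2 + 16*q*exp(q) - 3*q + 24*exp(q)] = -8*q^2*exp(q) + 3*q^2 - 4*q + 40*exp(q) - 3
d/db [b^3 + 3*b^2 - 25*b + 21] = 3*b^2 + 6*b - 25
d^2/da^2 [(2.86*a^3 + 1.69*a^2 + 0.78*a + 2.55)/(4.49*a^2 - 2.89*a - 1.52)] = (-5.6843418860808e-14*a^5 + 1.27897692436818e-13*a^4 + 162.120842*a^3 + 453.03345*a^2 - 126.947802*a + 78.358574)/(90.518849*a^6 - 174.788067*a^5 + 20.572731*a^4 + 94.204463*a^3 - 6.964488*a^2 - 20.031168*a - 3.511808)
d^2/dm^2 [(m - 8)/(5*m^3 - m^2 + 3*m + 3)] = 2*((m - 8)*(15*m^2 - 2*m + 3)^2 + (-15*m^2 + 2*m - (m - 8)*(15*m - 1) - 3)*(5*m^3 - m^2 + 3*m + 3))/(5*m^3 - m^2 + 3*m + 3)^3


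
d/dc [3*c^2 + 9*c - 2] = 6*c + 9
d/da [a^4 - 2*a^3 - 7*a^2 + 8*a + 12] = 4*a^3 - 6*a^2 - 14*a + 8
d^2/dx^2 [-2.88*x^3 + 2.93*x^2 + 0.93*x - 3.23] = 5.86 - 17.28*x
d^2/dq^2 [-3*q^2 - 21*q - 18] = -6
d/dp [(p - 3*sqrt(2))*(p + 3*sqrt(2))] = 2*p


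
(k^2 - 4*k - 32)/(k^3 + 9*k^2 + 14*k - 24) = (k - 8)/(k^2 + 5*k - 6)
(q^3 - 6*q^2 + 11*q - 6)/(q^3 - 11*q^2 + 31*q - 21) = (q - 2)/(q - 7)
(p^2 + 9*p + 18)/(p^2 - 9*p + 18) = (p^2 + 9*p + 18)/(p^2 - 9*p + 18)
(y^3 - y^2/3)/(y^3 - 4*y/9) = 3*y*(3*y - 1)/(9*y^2 - 4)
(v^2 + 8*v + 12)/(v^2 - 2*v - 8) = (v + 6)/(v - 4)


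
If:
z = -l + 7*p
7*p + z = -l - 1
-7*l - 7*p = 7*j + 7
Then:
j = z - 3/7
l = -z - 1/2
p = -1/14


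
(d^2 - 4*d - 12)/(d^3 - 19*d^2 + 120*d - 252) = (d + 2)/(d^2 - 13*d + 42)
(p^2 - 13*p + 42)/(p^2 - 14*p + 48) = (p - 7)/(p - 8)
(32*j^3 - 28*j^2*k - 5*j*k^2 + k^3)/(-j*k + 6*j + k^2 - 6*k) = (-32*j^2 - 4*j*k + k^2)/(k - 6)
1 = 1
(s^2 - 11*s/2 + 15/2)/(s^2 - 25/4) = 2*(s - 3)/(2*s + 5)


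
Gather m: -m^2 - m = -m^2 - m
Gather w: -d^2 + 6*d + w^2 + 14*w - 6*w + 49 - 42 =-d^2 + 6*d + w^2 + 8*w + 7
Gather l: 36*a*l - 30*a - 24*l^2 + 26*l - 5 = -30*a - 24*l^2 + l*(36*a + 26) - 5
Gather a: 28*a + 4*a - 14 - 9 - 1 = 32*a - 24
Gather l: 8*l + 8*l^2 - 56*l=8*l^2 - 48*l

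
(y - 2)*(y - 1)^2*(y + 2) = y^4 - 2*y^3 - 3*y^2 + 8*y - 4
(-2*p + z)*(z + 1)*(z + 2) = -2*p*z^2 - 6*p*z - 4*p + z^3 + 3*z^2 + 2*z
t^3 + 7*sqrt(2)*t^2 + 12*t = t*(t + sqrt(2))*(t + 6*sqrt(2))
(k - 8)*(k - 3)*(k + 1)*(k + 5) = k^4 - 5*k^3 - 37*k^2 + 89*k + 120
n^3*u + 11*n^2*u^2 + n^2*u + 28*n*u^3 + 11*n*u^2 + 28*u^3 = (n + 4*u)*(n + 7*u)*(n*u + u)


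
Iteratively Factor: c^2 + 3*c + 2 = (c + 1)*(c + 2)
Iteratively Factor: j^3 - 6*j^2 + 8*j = (j - 2)*(j^2 - 4*j) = j*(j - 2)*(j - 4)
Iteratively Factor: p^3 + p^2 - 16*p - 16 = (p - 4)*(p^2 + 5*p + 4) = (p - 4)*(p + 1)*(p + 4)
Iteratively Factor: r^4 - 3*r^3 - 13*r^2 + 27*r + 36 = (r + 3)*(r^3 - 6*r^2 + 5*r + 12) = (r - 4)*(r + 3)*(r^2 - 2*r - 3) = (r - 4)*(r + 1)*(r + 3)*(r - 3)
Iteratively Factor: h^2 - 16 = (h - 4)*(h + 4)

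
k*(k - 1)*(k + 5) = k^3 + 4*k^2 - 5*k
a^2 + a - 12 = (a - 3)*(a + 4)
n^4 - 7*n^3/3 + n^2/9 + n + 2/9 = (n - 2)*(n - 1)*(n + 1/3)^2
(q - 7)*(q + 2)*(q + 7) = q^3 + 2*q^2 - 49*q - 98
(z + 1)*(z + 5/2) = z^2 + 7*z/2 + 5/2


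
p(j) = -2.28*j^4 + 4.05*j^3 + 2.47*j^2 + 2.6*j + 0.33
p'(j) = -9.12*j^3 + 12.15*j^2 + 4.94*j + 2.6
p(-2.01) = -65.02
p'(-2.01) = 115.82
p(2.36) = 2.73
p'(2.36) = -37.95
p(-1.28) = -13.56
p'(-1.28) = 35.31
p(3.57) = -144.98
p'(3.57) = -239.87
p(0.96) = 6.75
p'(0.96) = 10.47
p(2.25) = 6.38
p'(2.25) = -28.66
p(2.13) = 9.28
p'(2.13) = -19.89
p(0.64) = 3.68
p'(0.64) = 8.35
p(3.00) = -44.97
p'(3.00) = -119.47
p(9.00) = -11782.83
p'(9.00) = -5617.27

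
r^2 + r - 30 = (r - 5)*(r + 6)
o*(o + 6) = o^2 + 6*o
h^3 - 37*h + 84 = (h - 4)*(h - 3)*(h + 7)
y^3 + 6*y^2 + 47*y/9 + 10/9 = (y + 1/3)*(y + 2/3)*(y + 5)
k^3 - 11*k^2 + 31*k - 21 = (k - 7)*(k - 3)*(k - 1)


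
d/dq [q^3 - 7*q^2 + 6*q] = 3*q^2 - 14*q + 6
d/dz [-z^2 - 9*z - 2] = -2*z - 9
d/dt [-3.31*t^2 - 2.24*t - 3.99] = -6.62*t - 2.24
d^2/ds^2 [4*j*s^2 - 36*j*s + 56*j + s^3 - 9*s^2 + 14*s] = 8*j + 6*s - 18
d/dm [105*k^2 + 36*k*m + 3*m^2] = 36*k + 6*m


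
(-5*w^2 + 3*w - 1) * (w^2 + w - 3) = -5*w^4 - 2*w^3 + 17*w^2 - 10*w + 3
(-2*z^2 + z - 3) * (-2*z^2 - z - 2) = 4*z^4 + 9*z^2 + z + 6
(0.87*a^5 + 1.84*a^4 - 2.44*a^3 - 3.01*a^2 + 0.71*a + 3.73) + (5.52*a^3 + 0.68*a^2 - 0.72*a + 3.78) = 0.87*a^5 + 1.84*a^4 + 3.08*a^3 - 2.33*a^2 - 0.01*a + 7.51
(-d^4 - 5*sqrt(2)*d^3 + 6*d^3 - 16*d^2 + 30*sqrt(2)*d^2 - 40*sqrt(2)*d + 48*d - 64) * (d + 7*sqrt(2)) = -d^5 - 12*sqrt(2)*d^4 + 6*d^4 - 86*d^3 + 72*sqrt(2)*d^3 - 152*sqrt(2)*d^2 + 468*d^2 - 624*d + 336*sqrt(2)*d - 448*sqrt(2)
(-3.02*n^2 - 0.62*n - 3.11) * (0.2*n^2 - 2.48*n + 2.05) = -0.604*n^4 + 7.3656*n^3 - 5.2754*n^2 + 6.4418*n - 6.3755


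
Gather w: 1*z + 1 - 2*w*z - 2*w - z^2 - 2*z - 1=w*(-2*z - 2) - z^2 - z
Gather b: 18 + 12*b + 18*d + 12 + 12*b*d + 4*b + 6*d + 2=b*(12*d + 16) + 24*d + 32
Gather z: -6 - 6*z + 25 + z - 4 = 15 - 5*z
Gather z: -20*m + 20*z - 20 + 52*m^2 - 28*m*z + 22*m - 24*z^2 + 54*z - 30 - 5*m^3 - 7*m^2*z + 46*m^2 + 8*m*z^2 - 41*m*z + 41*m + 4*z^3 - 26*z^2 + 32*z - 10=-5*m^3 + 98*m^2 + 43*m + 4*z^3 + z^2*(8*m - 50) + z*(-7*m^2 - 69*m + 106) - 60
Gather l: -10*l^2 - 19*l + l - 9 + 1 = -10*l^2 - 18*l - 8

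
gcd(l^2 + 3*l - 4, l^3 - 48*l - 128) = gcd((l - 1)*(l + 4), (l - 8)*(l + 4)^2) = l + 4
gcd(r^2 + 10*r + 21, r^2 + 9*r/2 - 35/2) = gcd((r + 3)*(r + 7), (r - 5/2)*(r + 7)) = r + 7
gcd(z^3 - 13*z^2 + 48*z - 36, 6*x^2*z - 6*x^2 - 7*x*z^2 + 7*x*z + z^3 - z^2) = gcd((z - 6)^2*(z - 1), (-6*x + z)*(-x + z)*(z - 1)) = z - 1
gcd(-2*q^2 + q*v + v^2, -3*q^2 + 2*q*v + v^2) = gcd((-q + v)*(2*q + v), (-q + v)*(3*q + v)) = q - v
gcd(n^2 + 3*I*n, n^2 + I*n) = n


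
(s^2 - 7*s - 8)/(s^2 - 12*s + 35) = (s^2 - 7*s - 8)/(s^2 - 12*s + 35)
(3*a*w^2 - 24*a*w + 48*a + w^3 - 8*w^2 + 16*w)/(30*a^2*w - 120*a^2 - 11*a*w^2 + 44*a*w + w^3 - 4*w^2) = (3*a*w - 12*a + w^2 - 4*w)/(30*a^2 - 11*a*w + w^2)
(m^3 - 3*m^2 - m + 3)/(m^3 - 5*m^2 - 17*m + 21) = (m^2 - 2*m - 3)/(m^2 - 4*m - 21)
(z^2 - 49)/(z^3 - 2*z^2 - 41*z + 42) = (z + 7)/(z^2 + 5*z - 6)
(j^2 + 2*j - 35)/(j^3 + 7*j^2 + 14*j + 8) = (j^2 + 2*j - 35)/(j^3 + 7*j^2 + 14*j + 8)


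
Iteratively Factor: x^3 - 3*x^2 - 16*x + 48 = (x - 4)*(x^2 + x - 12) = (x - 4)*(x + 4)*(x - 3)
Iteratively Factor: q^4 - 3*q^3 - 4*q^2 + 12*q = (q - 2)*(q^3 - q^2 - 6*q) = q*(q - 2)*(q^2 - q - 6) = q*(q - 2)*(q + 2)*(q - 3)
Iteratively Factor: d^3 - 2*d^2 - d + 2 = (d - 1)*(d^2 - d - 2) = (d - 2)*(d - 1)*(d + 1)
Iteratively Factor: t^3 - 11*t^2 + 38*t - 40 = (t - 5)*(t^2 - 6*t + 8) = (t - 5)*(t - 4)*(t - 2)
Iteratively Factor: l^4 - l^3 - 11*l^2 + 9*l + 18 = (l - 3)*(l^3 + 2*l^2 - 5*l - 6) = (l - 3)*(l + 1)*(l^2 + l - 6) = (l - 3)*(l - 2)*(l + 1)*(l + 3)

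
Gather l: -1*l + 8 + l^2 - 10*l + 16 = l^2 - 11*l + 24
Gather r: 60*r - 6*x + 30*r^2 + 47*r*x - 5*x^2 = 30*r^2 + r*(47*x + 60) - 5*x^2 - 6*x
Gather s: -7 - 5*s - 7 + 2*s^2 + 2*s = 2*s^2 - 3*s - 14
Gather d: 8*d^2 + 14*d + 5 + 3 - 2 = 8*d^2 + 14*d + 6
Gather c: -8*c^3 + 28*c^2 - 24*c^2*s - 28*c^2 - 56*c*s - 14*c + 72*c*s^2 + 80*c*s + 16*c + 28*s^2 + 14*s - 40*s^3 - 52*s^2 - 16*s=-8*c^3 - 24*c^2*s + c*(72*s^2 + 24*s + 2) - 40*s^3 - 24*s^2 - 2*s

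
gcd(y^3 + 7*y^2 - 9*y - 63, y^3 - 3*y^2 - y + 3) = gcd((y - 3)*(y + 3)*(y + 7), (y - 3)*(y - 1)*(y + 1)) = y - 3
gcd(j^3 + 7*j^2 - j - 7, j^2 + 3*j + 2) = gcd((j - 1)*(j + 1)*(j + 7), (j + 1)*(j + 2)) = j + 1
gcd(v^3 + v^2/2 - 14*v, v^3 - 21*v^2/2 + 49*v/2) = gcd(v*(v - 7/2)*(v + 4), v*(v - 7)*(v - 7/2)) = v^2 - 7*v/2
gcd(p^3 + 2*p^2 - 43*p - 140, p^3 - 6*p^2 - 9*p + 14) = p - 7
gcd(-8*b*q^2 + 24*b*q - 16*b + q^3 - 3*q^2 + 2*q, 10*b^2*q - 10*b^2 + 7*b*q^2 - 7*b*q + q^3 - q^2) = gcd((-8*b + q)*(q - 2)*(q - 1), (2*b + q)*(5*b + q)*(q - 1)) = q - 1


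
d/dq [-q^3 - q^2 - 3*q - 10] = -3*q^2 - 2*q - 3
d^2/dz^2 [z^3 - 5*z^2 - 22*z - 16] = 6*z - 10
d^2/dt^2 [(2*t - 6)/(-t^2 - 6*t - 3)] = 4*(-4*(t - 3)*(t + 3)^2 + 3*(t + 1)*(t^2 + 6*t + 3))/(t^2 + 6*t + 3)^3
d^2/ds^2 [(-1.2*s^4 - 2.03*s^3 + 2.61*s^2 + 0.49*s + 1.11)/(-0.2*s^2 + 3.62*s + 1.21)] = (0.096*s^6 - 5.2128*s^5 + 92.60928*s^4 + 134.467744*s^3 + 70.377756*s^2 + 21.943098*s - 32.979014)/(0.008*s^6 - 0.4344*s^5 + 7.71744*s^4 - 42.181688*s^3 - 46.690512*s^2 - 15.900126*s - 1.771561)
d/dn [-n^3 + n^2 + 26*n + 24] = -3*n^2 + 2*n + 26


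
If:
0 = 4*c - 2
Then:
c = 1/2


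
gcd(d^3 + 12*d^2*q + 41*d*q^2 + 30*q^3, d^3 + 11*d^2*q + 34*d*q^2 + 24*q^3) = d^2 + 7*d*q + 6*q^2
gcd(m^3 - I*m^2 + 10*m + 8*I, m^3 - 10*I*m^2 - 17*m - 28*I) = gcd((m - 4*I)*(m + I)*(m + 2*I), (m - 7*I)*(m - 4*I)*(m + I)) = m^2 - 3*I*m + 4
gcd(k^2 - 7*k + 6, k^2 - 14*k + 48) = k - 6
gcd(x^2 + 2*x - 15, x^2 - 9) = x - 3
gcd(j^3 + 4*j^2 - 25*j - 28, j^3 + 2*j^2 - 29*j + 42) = j + 7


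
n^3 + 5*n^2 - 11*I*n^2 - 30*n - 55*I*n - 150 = (n + 5)*(n - 6*I)*(n - 5*I)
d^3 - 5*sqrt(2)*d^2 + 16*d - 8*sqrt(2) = (d - 2*sqrt(2))^2*(d - sqrt(2))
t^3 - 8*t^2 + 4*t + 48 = (t - 6)*(t - 4)*(t + 2)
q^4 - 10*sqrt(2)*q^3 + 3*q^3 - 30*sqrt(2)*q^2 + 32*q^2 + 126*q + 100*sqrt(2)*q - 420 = (q - 2)*(q + 5)*(q - 7*sqrt(2))*(q - 3*sqrt(2))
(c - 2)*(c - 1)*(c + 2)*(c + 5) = c^4 + 4*c^3 - 9*c^2 - 16*c + 20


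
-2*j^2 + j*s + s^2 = (-j + s)*(2*j + s)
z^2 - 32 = (z - 4*sqrt(2))*(z + 4*sqrt(2))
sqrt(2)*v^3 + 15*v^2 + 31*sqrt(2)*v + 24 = (v + 3*sqrt(2))*(v + 4*sqrt(2))*(sqrt(2)*v + 1)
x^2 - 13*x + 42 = (x - 7)*(x - 6)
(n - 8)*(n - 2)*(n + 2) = n^3 - 8*n^2 - 4*n + 32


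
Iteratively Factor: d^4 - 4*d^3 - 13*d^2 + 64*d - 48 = (d - 4)*(d^3 - 13*d + 12) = (d - 4)*(d - 3)*(d^2 + 3*d - 4) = (d - 4)*(d - 3)*(d - 1)*(d + 4)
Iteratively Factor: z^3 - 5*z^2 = (z)*(z^2 - 5*z) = z*(z - 5)*(z)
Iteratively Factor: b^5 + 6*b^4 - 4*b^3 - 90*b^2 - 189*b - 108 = (b - 4)*(b^4 + 10*b^3 + 36*b^2 + 54*b + 27) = (b - 4)*(b + 3)*(b^3 + 7*b^2 + 15*b + 9) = (b - 4)*(b + 3)^2*(b^2 + 4*b + 3) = (b - 4)*(b + 3)^3*(b + 1)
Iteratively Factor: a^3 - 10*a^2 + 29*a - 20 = (a - 4)*(a^2 - 6*a + 5) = (a - 4)*(a - 1)*(a - 5)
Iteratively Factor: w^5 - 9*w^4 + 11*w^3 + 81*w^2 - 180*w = (w + 3)*(w^4 - 12*w^3 + 47*w^2 - 60*w) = (w - 3)*(w + 3)*(w^3 - 9*w^2 + 20*w) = (w - 4)*(w - 3)*(w + 3)*(w^2 - 5*w) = (w - 5)*(w - 4)*(w - 3)*(w + 3)*(w)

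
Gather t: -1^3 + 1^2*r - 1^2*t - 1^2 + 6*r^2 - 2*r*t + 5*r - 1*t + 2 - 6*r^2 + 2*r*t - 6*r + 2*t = 0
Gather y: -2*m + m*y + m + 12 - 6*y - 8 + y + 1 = -m + y*(m - 5) + 5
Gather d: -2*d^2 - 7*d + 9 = -2*d^2 - 7*d + 9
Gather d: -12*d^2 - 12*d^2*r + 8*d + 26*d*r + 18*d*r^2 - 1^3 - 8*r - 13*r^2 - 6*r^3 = d^2*(-12*r - 12) + d*(18*r^2 + 26*r + 8) - 6*r^3 - 13*r^2 - 8*r - 1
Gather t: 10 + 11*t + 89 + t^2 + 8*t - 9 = t^2 + 19*t + 90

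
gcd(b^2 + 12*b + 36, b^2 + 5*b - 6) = b + 6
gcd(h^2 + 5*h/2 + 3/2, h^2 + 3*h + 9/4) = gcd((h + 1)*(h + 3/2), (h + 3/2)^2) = h + 3/2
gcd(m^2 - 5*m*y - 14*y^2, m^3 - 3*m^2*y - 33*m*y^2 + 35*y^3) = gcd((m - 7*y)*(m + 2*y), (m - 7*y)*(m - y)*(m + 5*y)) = -m + 7*y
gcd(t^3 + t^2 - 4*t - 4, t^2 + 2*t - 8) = t - 2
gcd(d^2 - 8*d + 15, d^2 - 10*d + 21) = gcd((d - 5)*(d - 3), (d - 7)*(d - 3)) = d - 3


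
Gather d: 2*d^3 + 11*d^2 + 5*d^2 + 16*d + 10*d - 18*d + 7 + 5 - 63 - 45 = 2*d^3 + 16*d^2 + 8*d - 96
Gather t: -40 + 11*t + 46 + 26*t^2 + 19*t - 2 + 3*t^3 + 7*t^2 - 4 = 3*t^3 + 33*t^2 + 30*t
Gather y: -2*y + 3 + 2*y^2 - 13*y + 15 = 2*y^2 - 15*y + 18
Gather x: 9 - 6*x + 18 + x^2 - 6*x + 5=x^2 - 12*x + 32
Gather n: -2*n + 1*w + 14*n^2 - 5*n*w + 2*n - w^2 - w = 14*n^2 - 5*n*w - w^2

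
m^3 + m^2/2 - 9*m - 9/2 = (m - 3)*(m + 1/2)*(m + 3)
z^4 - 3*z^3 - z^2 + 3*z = z*(z - 3)*(z - 1)*(z + 1)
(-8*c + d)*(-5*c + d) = 40*c^2 - 13*c*d + d^2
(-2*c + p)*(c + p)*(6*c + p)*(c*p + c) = -12*c^4*p - 12*c^4 - 8*c^3*p^2 - 8*c^3*p + 5*c^2*p^3 + 5*c^2*p^2 + c*p^4 + c*p^3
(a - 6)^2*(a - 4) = a^3 - 16*a^2 + 84*a - 144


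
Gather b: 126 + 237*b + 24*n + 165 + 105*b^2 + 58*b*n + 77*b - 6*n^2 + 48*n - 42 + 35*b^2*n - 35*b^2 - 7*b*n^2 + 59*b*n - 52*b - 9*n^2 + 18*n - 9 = b^2*(35*n + 70) + b*(-7*n^2 + 117*n + 262) - 15*n^2 + 90*n + 240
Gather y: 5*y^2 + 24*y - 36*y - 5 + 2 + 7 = 5*y^2 - 12*y + 4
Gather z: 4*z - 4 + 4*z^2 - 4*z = 4*z^2 - 4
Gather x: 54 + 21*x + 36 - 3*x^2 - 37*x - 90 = -3*x^2 - 16*x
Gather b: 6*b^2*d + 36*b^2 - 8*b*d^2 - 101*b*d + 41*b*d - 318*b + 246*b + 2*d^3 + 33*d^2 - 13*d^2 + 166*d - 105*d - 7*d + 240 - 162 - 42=b^2*(6*d + 36) + b*(-8*d^2 - 60*d - 72) + 2*d^3 + 20*d^2 + 54*d + 36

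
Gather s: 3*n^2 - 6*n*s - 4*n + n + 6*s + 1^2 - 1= 3*n^2 - 3*n + s*(6 - 6*n)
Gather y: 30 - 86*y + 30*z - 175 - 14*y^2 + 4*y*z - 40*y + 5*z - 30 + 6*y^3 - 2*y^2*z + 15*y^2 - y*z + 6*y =6*y^3 + y^2*(1 - 2*z) + y*(3*z - 120) + 35*z - 175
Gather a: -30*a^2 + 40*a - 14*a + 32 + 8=-30*a^2 + 26*a + 40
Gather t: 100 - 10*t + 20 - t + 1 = 121 - 11*t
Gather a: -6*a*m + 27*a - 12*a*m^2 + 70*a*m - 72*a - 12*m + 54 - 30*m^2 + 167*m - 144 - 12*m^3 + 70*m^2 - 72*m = a*(-12*m^2 + 64*m - 45) - 12*m^3 + 40*m^2 + 83*m - 90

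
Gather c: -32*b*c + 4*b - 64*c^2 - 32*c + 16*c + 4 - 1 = 4*b - 64*c^2 + c*(-32*b - 16) + 3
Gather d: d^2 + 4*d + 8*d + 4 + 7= d^2 + 12*d + 11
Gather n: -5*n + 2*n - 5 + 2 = -3*n - 3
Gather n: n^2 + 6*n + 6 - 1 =n^2 + 6*n + 5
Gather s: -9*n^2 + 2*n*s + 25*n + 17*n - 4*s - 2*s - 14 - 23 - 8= -9*n^2 + 42*n + s*(2*n - 6) - 45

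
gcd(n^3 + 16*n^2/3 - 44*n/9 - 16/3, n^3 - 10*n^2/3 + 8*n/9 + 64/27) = n^2 - 2*n/3 - 8/9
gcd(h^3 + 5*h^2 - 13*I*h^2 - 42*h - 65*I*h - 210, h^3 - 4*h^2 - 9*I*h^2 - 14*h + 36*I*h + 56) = h - 7*I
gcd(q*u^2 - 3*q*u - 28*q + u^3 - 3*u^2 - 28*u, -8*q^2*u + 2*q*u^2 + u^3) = 1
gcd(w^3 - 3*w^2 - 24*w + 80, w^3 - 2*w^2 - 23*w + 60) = w^2 + w - 20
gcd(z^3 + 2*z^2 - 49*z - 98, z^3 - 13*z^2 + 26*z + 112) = z^2 - 5*z - 14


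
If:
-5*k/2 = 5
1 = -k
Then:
No Solution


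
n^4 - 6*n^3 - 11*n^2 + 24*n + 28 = (n - 7)*(n - 2)*(n + 1)*(n + 2)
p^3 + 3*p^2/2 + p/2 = p*(p + 1/2)*(p + 1)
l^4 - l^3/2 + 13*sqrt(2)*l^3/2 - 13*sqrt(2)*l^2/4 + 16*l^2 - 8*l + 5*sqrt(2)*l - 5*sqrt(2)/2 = (l - 1/2)*(l + sqrt(2)/2)*(l + sqrt(2))*(l + 5*sqrt(2))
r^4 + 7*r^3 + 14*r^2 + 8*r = r*(r + 1)*(r + 2)*(r + 4)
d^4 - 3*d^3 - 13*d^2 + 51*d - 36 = (d - 3)^2*(d - 1)*(d + 4)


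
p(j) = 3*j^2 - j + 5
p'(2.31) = 12.86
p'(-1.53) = -10.18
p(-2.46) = 25.61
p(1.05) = 7.26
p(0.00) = 5.00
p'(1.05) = 5.30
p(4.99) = 74.71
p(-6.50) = 138.25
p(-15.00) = 695.00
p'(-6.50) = -40.00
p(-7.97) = 203.53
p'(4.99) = 28.94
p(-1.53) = 13.55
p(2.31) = 18.70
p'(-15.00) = -91.00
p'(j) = 6*j - 1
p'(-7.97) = -48.82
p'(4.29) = 24.74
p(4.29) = 55.92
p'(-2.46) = -15.76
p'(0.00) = -1.00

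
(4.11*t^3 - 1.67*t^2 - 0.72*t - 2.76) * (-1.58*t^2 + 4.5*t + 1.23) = -6.4938*t^5 + 21.1336*t^4 - 1.3221*t^3 - 0.9333*t^2 - 13.3056*t - 3.3948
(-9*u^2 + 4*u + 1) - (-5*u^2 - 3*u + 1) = -4*u^2 + 7*u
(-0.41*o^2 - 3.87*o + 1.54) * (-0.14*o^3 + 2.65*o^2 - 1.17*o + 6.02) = 0.0574*o^5 - 0.5447*o^4 - 9.9914*o^3 + 6.1407*o^2 - 25.0992*o + 9.2708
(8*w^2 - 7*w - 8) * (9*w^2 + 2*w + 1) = 72*w^4 - 47*w^3 - 78*w^2 - 23*w - 8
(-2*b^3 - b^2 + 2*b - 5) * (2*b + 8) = -4*b^4 - 18*b^3 - 4*b^2 + 6*b - 40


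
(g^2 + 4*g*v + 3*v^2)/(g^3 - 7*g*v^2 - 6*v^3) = (-g - 3*v)/(-g^2 + g*v + 6*v^2)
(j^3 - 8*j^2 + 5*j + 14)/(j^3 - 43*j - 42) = (j - 2)/(j + 6)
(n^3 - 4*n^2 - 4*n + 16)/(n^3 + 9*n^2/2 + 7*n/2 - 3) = 2*(n^2 - 6*n + 8)/(2*n^2 + 5*n - 3)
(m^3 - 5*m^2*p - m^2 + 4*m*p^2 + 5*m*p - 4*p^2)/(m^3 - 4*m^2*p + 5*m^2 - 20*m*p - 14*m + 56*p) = (m^2 - m*p - m + p)/(m^2 + 5*m - 14)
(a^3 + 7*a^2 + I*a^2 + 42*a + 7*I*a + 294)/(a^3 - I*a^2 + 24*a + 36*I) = (a^2 + 7*a*(1 + I) + 49*I)/(a^2 + 5*I*a - 6)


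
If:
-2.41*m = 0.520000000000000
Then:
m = -0.22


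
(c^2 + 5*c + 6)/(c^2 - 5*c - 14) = (c + 3)/(c - 7)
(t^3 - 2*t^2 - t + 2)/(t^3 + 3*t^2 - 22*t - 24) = (t^2 - 3*t + 2)/(t^2 + 2*t - 24)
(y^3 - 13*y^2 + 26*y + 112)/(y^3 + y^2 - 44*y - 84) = (y - 8)/(y + 6)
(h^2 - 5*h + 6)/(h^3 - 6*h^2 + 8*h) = (h - 3)/(h*(h - 4))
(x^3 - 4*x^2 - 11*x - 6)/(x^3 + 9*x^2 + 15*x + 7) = (x - 6)/(x + 7)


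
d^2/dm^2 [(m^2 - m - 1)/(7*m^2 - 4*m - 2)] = 6*(-7*m^3 - 35*m^2 + 14*m - 6)/(343*m^6 - 588*m^5 + 42*m^4 + 272*m^3 - 12*m^2 - 48*m - 8)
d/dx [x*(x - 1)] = 2*x - 1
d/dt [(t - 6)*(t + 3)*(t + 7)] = 3*t^2 + 8*t - 39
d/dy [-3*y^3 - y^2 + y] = -9*y^2 - 2*y + 1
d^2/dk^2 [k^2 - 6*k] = 2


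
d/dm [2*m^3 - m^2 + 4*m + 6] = 6*m^2 - 2*m + 4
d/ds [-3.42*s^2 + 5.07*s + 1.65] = 5.07 - 6.84*s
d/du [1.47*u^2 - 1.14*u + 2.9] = 2.94*u - 1.14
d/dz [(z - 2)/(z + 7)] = 9/(z + 7)^2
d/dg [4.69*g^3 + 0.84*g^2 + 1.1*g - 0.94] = 14.07*g^2 + 1.68*g + 1.1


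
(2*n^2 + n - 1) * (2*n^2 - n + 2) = 4*n^4 + n^2 + 3*n - 2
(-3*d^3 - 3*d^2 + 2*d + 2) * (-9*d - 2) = 27*d^4 + 33*d^3 - 12*d^2 - 22*d - 4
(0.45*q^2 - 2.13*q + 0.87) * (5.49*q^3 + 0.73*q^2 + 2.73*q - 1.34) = 2.4705*q^5 - 11.3652*q^4 + 4.4499*q^3 - 5.7828*q^2 + 5.2293*q - 1.1658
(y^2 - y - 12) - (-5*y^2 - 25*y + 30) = 6*y^2 + 24*y - 42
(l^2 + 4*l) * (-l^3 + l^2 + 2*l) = -l^5 - 3*l^4 + 6*l^3 + 8*l^2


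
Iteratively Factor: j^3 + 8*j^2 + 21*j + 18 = (j + 2)*(j^2 + 6*j + 9) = (j + 2)*(j + 3)*(j + 3)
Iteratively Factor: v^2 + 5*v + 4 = (v + 4)*(v + 1)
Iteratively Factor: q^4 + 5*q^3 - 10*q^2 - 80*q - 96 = (q + 3)*(q^3 + 2*q^2 - 16*q - 32) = (q + 2)*(q + 3)*(q^2 - 16) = (q + 2)*(q + 3)*(q + 4)*(q - 4)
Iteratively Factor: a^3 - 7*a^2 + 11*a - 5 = (a - 5)*(a^2 - 2*a + 1) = (a - 5)*(a - 1)*(a - 1)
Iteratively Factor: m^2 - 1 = (m + 1)*(m - 1)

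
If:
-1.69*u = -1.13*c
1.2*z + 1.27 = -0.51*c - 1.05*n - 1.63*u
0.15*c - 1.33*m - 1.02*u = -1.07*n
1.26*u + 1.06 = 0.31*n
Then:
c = -0.269453378410813*z - 1.09135861626767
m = 0.801299133298846 - 0.481353333959973*z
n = 0.453375839202321 - 0.732291888110929*z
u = -0.180167051836816*z - 0.729724991942286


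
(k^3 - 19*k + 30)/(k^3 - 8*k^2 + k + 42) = (k^2 + 3*k - 10)/(k^2 - 5*k - 14)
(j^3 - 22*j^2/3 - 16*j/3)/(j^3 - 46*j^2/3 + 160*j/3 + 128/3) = j/(j - 8)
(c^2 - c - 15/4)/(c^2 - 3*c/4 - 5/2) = (-4*c^2 + 4*c + 15)/(-4*c^2 + 3*c + 10)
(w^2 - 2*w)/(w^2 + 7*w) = (w - 2)/(w + 7)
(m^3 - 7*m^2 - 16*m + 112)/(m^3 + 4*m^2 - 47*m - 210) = (m^2 - 16)/(m^2 + 11*m + 30)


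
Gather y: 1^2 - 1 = 0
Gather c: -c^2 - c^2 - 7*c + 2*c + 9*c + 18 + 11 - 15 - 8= -2*c^2 + 4*c + 6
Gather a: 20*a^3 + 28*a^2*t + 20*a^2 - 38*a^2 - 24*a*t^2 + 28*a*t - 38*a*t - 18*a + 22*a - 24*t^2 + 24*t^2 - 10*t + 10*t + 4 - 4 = 20*a^3 + a^2*(28*t - 18) + a*(-24*t^2 - 10*t + 4)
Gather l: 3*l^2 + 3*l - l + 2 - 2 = 3*l^2 + 2*l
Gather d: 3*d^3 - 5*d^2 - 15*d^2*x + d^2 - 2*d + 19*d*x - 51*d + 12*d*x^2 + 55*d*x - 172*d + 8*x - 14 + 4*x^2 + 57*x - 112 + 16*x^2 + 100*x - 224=3*d^3 + d^2*(-15*x - 4) + d*(12*x^2 + 74*x - 225) + 20*x^2 + 165*x - 350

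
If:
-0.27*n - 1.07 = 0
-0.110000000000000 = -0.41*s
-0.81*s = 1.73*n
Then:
No Solution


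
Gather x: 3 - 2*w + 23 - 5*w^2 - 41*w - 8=-5*w^2 - 43*w + 18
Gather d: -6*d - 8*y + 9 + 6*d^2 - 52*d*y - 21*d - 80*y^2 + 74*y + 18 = 6*d^2 + d*(-52*y - 27) - 80*y^2 + 66*y + 27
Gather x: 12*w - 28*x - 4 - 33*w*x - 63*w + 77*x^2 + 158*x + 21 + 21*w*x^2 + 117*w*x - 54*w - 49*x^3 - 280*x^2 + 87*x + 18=-105*w - 49*x^3 + x^2*(21*w - 203) + x*(84*w + 217) + 35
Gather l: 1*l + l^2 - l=l^2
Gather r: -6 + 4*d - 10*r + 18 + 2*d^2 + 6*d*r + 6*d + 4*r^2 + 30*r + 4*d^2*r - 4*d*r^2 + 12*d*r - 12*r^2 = 2*d^2 + 10*d + r^2*(-4*d - 8) + r*(4*d^2 + 18*d + 20) + 12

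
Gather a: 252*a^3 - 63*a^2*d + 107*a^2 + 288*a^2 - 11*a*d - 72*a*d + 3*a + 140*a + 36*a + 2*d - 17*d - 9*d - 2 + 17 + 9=252*a^3 + a^2*(395 - 63*d) + a*(179 - 83*d) - 24*d + 24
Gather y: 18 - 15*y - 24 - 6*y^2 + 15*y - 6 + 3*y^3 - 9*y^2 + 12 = 3*y^3 - 15*y^2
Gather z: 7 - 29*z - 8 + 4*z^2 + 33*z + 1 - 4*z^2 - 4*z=0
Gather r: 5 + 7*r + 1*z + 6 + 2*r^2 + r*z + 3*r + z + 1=2*r^2 + r*(z + 10) + 2*z + 12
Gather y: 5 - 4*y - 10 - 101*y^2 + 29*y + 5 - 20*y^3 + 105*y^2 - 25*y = -20*y^3 + 4*y^2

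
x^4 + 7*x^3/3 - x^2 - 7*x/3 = x*(x - 1)*(x + 1)*(x + 7/3)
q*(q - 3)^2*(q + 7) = q^4 + q^3 - 33*q^2 + 63*q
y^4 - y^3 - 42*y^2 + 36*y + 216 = (y - 6)*(y - 3)*(y + 2)*(y + 6)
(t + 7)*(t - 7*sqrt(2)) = t^2 - 7*sqrt(2)*t + 7*t - 49*sqrt(2)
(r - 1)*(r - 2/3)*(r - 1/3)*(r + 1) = r^4 - r^3 - 7*r^2/9 + r - 2/9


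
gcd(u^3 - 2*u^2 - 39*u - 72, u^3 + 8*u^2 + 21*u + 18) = u^2 + 6*u + 9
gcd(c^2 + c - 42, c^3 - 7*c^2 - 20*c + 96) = 1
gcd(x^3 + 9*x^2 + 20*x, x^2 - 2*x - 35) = x + 5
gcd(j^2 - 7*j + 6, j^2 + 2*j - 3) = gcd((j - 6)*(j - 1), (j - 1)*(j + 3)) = j - 1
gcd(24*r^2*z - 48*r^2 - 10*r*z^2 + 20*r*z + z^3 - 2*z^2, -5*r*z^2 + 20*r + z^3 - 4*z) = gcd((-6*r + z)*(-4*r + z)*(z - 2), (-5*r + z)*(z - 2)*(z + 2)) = z - 2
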